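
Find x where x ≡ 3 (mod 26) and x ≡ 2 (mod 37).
705

Using Chinese Remainder Theorem:
M = 26 × 37 = 962
M1 = 37, M2 = 26
y1 = 37^(-1) mod 26 = 19
y2 = 26^(-1) mod 37 = 10
x = (3×37×19 + 2×26×10) mod 962 = 705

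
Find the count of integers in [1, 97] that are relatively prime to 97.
96

97 = 97
φ(n) = n × ∏(1 - 1/p) for each prime p dividing n
φ(97) = 97 × (1 - 1/97) = 96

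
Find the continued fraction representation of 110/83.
[1; 3, 13, 2]

Euclidean algorithm steps:
110 = 1 × 83 + 27
83 = 3 × 27 + 2
27 = 13 × 2 + 1
2 = 2 × 1 + 0
Continued fraction: [1; 3, 13, 2]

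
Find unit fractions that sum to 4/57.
1/15 + 1/285

Greedy algorithm:
4/57: ceiling(57/4) = 15, use 1/15
1/285: ceiling(285/1) = 285, use 1/285
Result: 4/57 = 1/15 + 1/285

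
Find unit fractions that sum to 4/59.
1/15 + 1/885

Greedy algorithm:
4/59: ceiling(59/4) = 15, use 1/15
1/885: ceiling(885/1) = 885, use 1/885
Result: 4/59 = 1/15 + 1/885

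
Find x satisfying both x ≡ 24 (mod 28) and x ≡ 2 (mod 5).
52

Using Chinese Remainder Theorem:
M = 28 × 5 = 140
M1 = 5, M2 = 28
y1 = 5^(-1) mod 28 = 17
y2 = 28^(-1) mod 5 = 2
x = (24×5×17 + 2×28×2) mod 140 = 52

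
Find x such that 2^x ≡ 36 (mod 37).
18

Baby-step giant-step with step n = ⌈√37⌉ = 7.
Baby steps 2^j mod 37 (j:value) for j=0..6: 0:1, 1:2, 2:4, 3:8, 4:16, 5:32, 6:27.
Giant-step multiplier: 2^(-7) ≡ 2^(36-7) = 2^29 ≡ 24 (mod 37).
Giant steps γ_i = 36·24^i mod 37: γ_0=36, γ_1=13, γ_2=16 (in table at j=4).
x = i·n + j = 2·7 + 4 = 18.
Check: 2^18 ≡ 36 (mod 37).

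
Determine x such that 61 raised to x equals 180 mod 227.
57

Baby-step giant-step with step n = ⌈√227⌉ = 16.
Baby steps 61^j mod 227 (j:value) for j=0..15: 0:1, 1:61, 2:89, 3:208, 4:203, 5:125, 6:134, 7:2, 8:122, 9:178, 10:189, 11:179, 12:23, 13:41, 14:4, 15:17.
Giant-step multiplier: 61^(-16) ≡ 61^(226-16) = 61^210 ≡ 44 (mod 227).
Giant steps γ_i = 180·44^i mod 227: γ_0=180, γ_1=202, γ_2=35, γ_3=178 (in table at j=9).
x = i·n + j = 3·16 + 9 = 57.
Check: 61^57 ≡ 180 (mod 227).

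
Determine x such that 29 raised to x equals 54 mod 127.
33

Baby-step giant-step with step n = ⌈√127⌉ = 12.
Baby steps 29^j mod 127 (j:value) for j=0..11: 0:1, 1:29, 2:79, 3:5, 4:18, 5:14, 6:25, 7:90, 8:70, 9:125, 10:69, 11:96.
Giant-step multiplier: 29^(-12) ≡ 29^(126-12) = 29^114 ≡ 38 (mod 127).
Giant steps γ_i = 54·38^i mod 127: γ_0=54, γ_1=20, γ_2=125 (in table at j=9).
x = i·n + j = 2·12 + 9 = 33.
Check: 29^33 ≡ 54 (mod 127).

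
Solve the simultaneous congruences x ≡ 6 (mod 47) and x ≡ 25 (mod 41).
476

Using Chinese Remainder Theorem:
M = 47 × 41 = 1927
M1 = 41, M2 = 47
y1 = 41^(-1) mod 47 = 39
y2 = 47^(-1) mod 41 = 7
x = (6×41×39 + 25×47×7) mod 1927 = 476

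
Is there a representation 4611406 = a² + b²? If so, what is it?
Not possible

Factorization: 4611406 = 2 × 29 × 43^3
By Fermat: n is sum of two squares iff every prime p ≡ 3 (mod 4) appears to even power.
Prime(s) ≡ 3 (mod 4) with odd exponent: [(43, 3)]
Therefore 4611406 cannot be expressed as a² + b².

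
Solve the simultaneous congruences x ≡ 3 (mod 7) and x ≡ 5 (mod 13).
31

Using Chinese Remainder Theorem:
M = 7 × 13 = 91
M1 = 13, M2 = 7
y1 = 13^(-1) mod 7 = 6
y2 = 7^(-1) mod 13 = 2
x = (3×13×6 + 5×7×2) mod 91 = 31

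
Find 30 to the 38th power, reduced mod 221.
16

Repeated squaring. Binary of 38 = 100110.
30^1 ≡ 30 (mod 221); 30^2 ≡ 16 (mod 221); 30^4 ≡ 35 (mod 221); 30^8 ≡ 120 (mod 221); 30^16 ≡ 35 (mod 221); 30^32 ≡ 120 (mod 221)
30^38 = 30^2 × 30^4 × 30^32 ≡ 16 (mod 221)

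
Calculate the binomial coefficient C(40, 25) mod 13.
0

Using Lucas' theorem:
Write n=40 and k=25 in base 13:
n in base 13: [3, 1]
k in base 13: [1, 12]
C(40,25) mod 13 = ∏ C(n_i, k_i) mod 13
Digit binomials (mod 13): C(3,1) = 3; C(1,12) = 0 (k_i > n_i)
Product: 3 × 0 = 0 ≡ 0 (mod 13)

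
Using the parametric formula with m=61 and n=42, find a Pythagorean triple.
(1957, 5124, 5485)

Euclid's formula: a = m² - n², b = 2mn, c = m² + n²
m = 61, n = 42
a = 61² - 42² = 3721 - 1764 = 1957
b = 2 × 61 × 42 = 5124
c = 61² + 42² = 3721 + 1764 = 5485
Verification: 1957² + 5124² = 3829849 + 26255376 = 30085225 = 5485² ✓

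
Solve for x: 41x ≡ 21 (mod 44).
x ≡ 37 (mod 44)

gcd(41, 44) = 1, which divides 21, so solutions exist.
Find 41^(-1) mod 44 by the extended Euclidean algorithm:
44 = 1 × 41 + 3  ⟹  3 = (1)·44 + (-1)·41
41 = 13 × 3 + 2  ⟹  2 = (-13)·44 + (14)·41
3 = 1 × 2 + 1  ⟹  1 = (14)·44 + (-15)·41
So (-15)·41 ≡ 1 (mod 44), i.e. 41^(-1) ≡ -15 ≡ 29 (mod 44).
x ≡ 29 × 21 = 609 ≡ 37 (mod 44).
Check: 41 × 37 = 1517 ≡ 21 (mod 44).
Unique solution: x ≡ 37 (mod 44)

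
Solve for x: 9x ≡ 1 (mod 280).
249

gcd(9, 280) = 1, so the inverse exists.
Extended Euclidean algorithm on (280, 9):
280 = 31 × 9 + 1  ⟹  1 = (1)·280 + (-31)·9
So (-31)·9 ≡ 1 (mod 280), i.e. 9^(-1) ≡ -31 ≡ 249 (mod 280).
Check: 9 × 249 = 2241 ≡ 1 (mod 280)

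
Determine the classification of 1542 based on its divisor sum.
abundant

Proper divisors of 1542: sum = 1 + 2 + 3 + 6 + 257 + 514 + 771 = 1554
Since 1554 > 1542, 1542 is abundant.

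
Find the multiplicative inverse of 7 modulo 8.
7

gcd(7, 8) = 1, so the inverse exists.
Extended Euclidean algorithm on (8, 7):
8 = 1 × 7 + 1  ⟹  1 = (1)·8 + (-1)·7
So (-1)·7 ≡ 1 (mod 8), i.e. 7^(-1) ≡ -1 ≡ 7 (mod 8).
Check: 7 × 7 = 49 ≡ 1 (mod 8)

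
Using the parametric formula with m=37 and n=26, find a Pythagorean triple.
(693, 1924, 2045)

Euclid's formula: a = m² - n², b = 2mn, c = m² + n²
m = 37, n = 26
a = 37² - 26² = 1369 - 676 = 693
b = 2 × 37 × 26 = 1924
c = 37² + 26² = 1369 + 676 = 2045
Verification: 693² + 1924² = 480249 + 3701776 = 4182025 = 2045² ✓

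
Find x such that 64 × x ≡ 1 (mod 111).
85

gcd(64, 111) = 1, so the inverse exists.
Extended Euclidean algorithm on (111, 64):
111 = 1 × 64 + 47  ⟹  47 = (1)·111 + (-1)·64
64 = 1 × 47 + 17  ⟹  17 = (-1)·111 + (2)·64
47 = 2 × 17 + 13  ⟹  13 = (3)·111 + (-5)·64
17 = 1 × 13 + 4  ⟹  4 = (-4)·111 + (7)·64
13 = 3 × 4 + 1  ⟹  1 = (15)·111 + (-26)·64
So (-26)·64 ≡ 1 (mod 111), i.e. 64^(-1) ≡ -26 ≡ 85 (mod 111).
Check: 64 × 85 = 5440 ≡ 1 (mod 111)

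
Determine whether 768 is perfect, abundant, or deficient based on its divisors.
abundant

Proper divisors of 768: sum = 1 + 2 + 3 + 4 + 6 + 8 + 12 + 16 + ... + 128 + 192 + 256 + 384 (17 divisors) = 1276
Since 1276 > 768, 768 is abundant.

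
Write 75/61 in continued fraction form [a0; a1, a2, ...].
[1; 4, 2, 1, 4]

Euclidean algorithm steps:
75 = 1 × 61 + 14
61 = 4 × 14 + 5
14 = 2 × 5 + 4
5 = 1 × 4 + 1
4 = 4 × 1 + 0
Continued fraction: [1; 4, 2, 1, 4]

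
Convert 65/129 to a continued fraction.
[0; 1, 1, 64]

Euclidean algorithm steps:
65 = 0 × 129 + 65
129 = 1 × 65 + 64
65 = 1 × 64 + 1
64 = 64 × 1 + 0
Continued fraction: [0; 1, 1, 64]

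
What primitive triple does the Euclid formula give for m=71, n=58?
(1677, 8236, 8405)

Euclid's formula: a = m² - n², b = 2mn, c = m² + n²
m = 71, n = 58
a = 71² - 58² = 5041 - 3364 = 1677
b = 2 × 71 × 58 = 8236
c = 71² + 58² = 5041 + 3364 = 8405
Verification: 1677² + 8236² = 2812329 + 67831696 = 70644025 = 8405² ✓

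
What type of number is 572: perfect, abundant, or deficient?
abundant

Proper divisors of 572: sum = 1 + 2 + 4 + 11 + 13 + 22 + 26 + 44 + 52 + 143 + 286 = 604
Since 604 > 572, 572 is abundant.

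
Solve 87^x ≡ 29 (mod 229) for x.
65

Baby-step giant-step with step n = ⌈√229⌉ = 16.
Baby steps 87^j mod 229 (j:value) for j=0..15: 0:1, 1:87, 2:12, 3:128, 4:144, 5:162, 6:125, 7:112, 8:126, 9:199, 10:138, 11:98, 12:53, 13:31, 14:178, 15:143.
Giant-step multiplier: 87^(-16) ≡ 87^(228-16) = 87^212 ≡ 171 (mod 229).
Giant steps γ_i = 29·171^i mod 229: γ_0=29, γ_1=150, γ_2=2, γ_3=113, γ_4=87 (in table at j=1).
x = i·n + j = 4·16 + 1 = 65.
Check: 87^65 ≡ 29 (mod 229).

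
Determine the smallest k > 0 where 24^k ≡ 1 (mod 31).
30

31 is prime, so ord(24) divides φ(31) = 30.
Divisors of 30: 1, 2, 3, 5, 6, 10, 15, 30.
Repeated squaring: 24^1 ≡ 24, 24^2 ≡ 18, 24^4 ≡ 14, 24^8 ≡ 10, 24^16 ≡ 7 (mod 31).
Test 24^d mod 31 for each divisor d in increasing order:
24^1 ≡ 24
24^2 ≡ 18
24^3 = 24^2·24^1 ≡ 29
24^5 = 24^4·24^1 ≡ 26
24^6 = 24^4·24^2 ≡ 4
24^10 = 24^8·24^2 ≡ 25
24^15 = 24^8·24^4·24^2·24^1 ≡ 30
24^30 = 24^16·24^8·24^4·24^2 ≡ 1  ← first divisor giving 1
The order is 30.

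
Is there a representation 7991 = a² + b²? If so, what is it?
Not possible

Factorization: 7991 = 61 × 131
By Fermat: n is sum of two squares iff every prime p ≡ 3 (mod 4) appears to even power.
Prime(s) ≡ 3 (mod 4) with odd exponent: [(131, 1)]
Therefore 7991 cannot be expressed as a² + b².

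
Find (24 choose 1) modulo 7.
3

Using Lucas' theorem:
Write n=24 and k=1 in base 7:
n in base 7: [3, 3]
k in base 7: [0, 1]
C(24,1) mod 7 = ∏ C(n_i, k_i) mod 7
Digit binomials (mod 7): C(3,0) = 1; C(3,1) = 3
Product: 1 × 3 = 3 ≡ 3 (mod 7)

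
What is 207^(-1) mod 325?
168

gcd(207, 325) = 1, so the inverse exists.
Extended Euclidean algorithm on (325, 207):
325 = 1 × 207 + 118  ⟹  118 = (1)·325 + (-1)·207
207 = 1 × 118 + 89  ⟹  89 = (-1)·325 + (2)·207
118 = 1 × 89 + 29  ⟹  29 = (2)·325 + (-3)·207
89 = 3 × 29 + 2  ⟹  2 = (-7)·325 + (11)·207
29 = 14 × 2 + 1  ⟹  1 = (100)·325 + (-157)·207
So (-157)·207 ≡ 1 (mod 325), i.e. 207^(-1) ≡ -157 ≡ 168 (mod 325).
Check: 207 × 168 = 34776 ≡ 1 (mod 325)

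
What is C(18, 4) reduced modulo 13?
5

Using Lucas' theorem:
Write n=18 and k=4 in base 13:
n in base 13: [1, 5]
k in base 13: [0, 4]
C(18,4) mod 13 = ∏ C(n_i, k_i) mod 13
Digit binomials (mod 13): C(1,0) = 1; C(5,4) = 5
Product: 1 × 5 = 5 ≡ 5 (mod 13)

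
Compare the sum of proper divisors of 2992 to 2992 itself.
abundant

Proper divisors of 2992: sum = 1 + 2 + 4 + 8 + 11 + 16 + 17 + 22 + ... + 272 + 374 + 748 + 1496 (19 divisors) = 3704
Since 3704 > 2992, 2992 is abundant.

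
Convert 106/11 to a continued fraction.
[9; 1, 1, 1, 3]

Euclidean algorithm steps:
106 = 9 × 11 + 7
11 = 1 × 7 + 4
7 = 1 × 4 + 3
4 = 1 × 3 + 1
3 = 3 × 1 + 0
Continued fraction: [9; 1, 1, 1, 3]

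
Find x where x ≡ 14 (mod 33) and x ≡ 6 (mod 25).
806

Using Chinese Remainder Theorem:
M = 33 × 25 = 825
M1 = 25, M2 = 33
y1 = 25^(-1) mod 33 = 4
y2 = 33^(-1) mod 25 = 22
x = (14×25×4 + 6×33×22) mod 825 = 806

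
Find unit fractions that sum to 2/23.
1/12 + 1/276

Greedy algorithm:
2/23: ceiling(23/2) = 12, use 1/12
1/276: ceiling(276/1) = 276, use 1/276
Result: 2/23 = 1/12 + 1/276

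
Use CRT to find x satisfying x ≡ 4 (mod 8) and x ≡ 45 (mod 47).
92

Using Chinese Remainder Theorem:
M = 8 × 47 = 376
M1 = 47, M2 = 8
y1 = 47^(-1) mod 8 = 7
y2 = 8^(-1) mod 47 = 6
x = (4×47×7 + 45×8×6) mod 376 = 92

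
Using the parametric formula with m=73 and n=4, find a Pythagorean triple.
(5313, 584, 5345)

Euclid's formula: a = m² - n², b = 2mn, c = m² + n²
m = 73, n = 4
a = 73² - 4² = 5329 - 16 = 5313
b = 2 × 73 × 4 = 584
c = 73² + 4² = 5329 + 16 = 5345
Verification: 5313² + 584² = 28227969 + 341056 = 28569025 = 5345² ✓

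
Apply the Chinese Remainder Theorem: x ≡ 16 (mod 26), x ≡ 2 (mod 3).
68

Using Chinese Remainder Theorem:
M = 26 × 3 = 78
M1 = 3, M2 = 26
y1 = 3^(-1) mod 26 = 9
y2 = 26^(-1) mod 3 = 2
x = (16×3×9 + 2×26×2) mod 78 = 68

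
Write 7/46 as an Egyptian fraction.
1/7 + 1/108 + 1/17388

Greedy algorithm:
7/46: ceiling(46/7) = 7, use 1/7
3/322: ceiling(322/3) = 108, use 1/108
1/17388: ceiling(17388/1) = 17388, use 1/17388
Result: 7/46 = 1/7 + 1/108 + 1/17388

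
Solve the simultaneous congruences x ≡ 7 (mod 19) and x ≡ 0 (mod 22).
330

Using Chinese Remainder Theorem:
M = 19 × 22 = 418
M1 = 22, M2 = 19
y1 = 22^(-1) mod 19 = 13
y2 = 19^(-1) mod 22 = 7
x = (7×22×13 + 0×19×7) mod 418 = 330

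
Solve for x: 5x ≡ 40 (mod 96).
x ≡ 8 (mod 96)

gcd(5, 96) = 1, which divides 40, so solutions exist.
Find 5^(-1) mod 96 by the extended Euclidean algorithm:
96 = 19 × 5 + 1  ⟹  1 = (1)·96 + (-19)·5
So (-19)·5 ≡ 1 (mod 96), i.e. 5^(-1) ≡ -19 ≡ 77 (mod 96).
x ≡ 77 × 40 = 3080 ≡ 8 (mod 96).
Check: 5 × 8 = 40 ≡ 40 (mod 96).
Unique solution: x ≡ 8 (mod 96)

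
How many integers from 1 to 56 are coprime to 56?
24

56 = 2^3 × 7
φ(n) = n × ∏(1 - 1/p) for each prime p dividing n
φ(56) = 56 × (1 - 1/2) × (1 - 1/7) = 24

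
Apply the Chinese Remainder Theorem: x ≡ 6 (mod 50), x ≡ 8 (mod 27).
656

Using Chinese Remainder Theorem:
M = 50 × 27 = 1350
M1 = 27, M2 = 50
y1 = 27^(-1) mod 50 = 13
y2 = 50^(-1) mod 27 = 20
x = (6×27×13 + 8×50×20) mod 1350 = 656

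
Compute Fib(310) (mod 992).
303

Matrix identity: Q^n = [[F_(n+1), F_n], [F_n, F_(n-1)]] with Q = [[1,1],[1,0]].
n = 310 = 100110110₂. Square-and-multiply, entries mod 992:
Q^1 = [[1,1],[1,0]]
Q^2 = (Q^1)² = [[2,1],[1,1]]
Q^4 = (Q^2)² = [[5,3],[3,2]]
Q^9 = (Q^4)²·Q = [[55,34],[34,21]]
Q^19 = (Q^9)²·Q = [[813,213],[213,600]]
Q^38 = (Q^19)² = [[34,393],[393,633]]
Q^77 = (Q^38)²·Q = [[104,853],[853,243]]
Q^155 = (Q^77)²·Q = [[752,377],[377,375]]
Q^310 = (Q^155)² = [[337,303],[303,34]]
F_310 mod 992 = Q^310[0][1] = 303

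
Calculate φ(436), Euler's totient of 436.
216

436 = 2^2 × 109
φ(n) = n × ∏(1 - 1/p) for each prime p dividing n
φ(436) = 436 × (1 - 1/2) × (1 - 1/109) = 216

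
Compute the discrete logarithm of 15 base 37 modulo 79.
69

Baby-step giant-step with step n = ⌈√79⌉ = 9.
Baby steps 37^j mod 79 (j:value) for j=0..8: 0:1, 1:37, 2:26, 3:14, 4:44, 5:48, 6:38, 7:63, 8:40.
Giant-step multiplier: 37^(-9) ≡ 37^(78-9) = 37^69 ≡ 15 (mod 79).
Giant steps γ_i = 15·15^i mod 79: γ_0=15, γ_1=67, γ_2=57, γ_3=65, γ_4=27, γ_5=10, γ_6=71, γ_7=38 (in table at j=6).
x = i·n + j = 7·9 + 6 = 69.
Check: 37^69 ≡ 15 (mod 79).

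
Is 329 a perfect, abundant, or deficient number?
deficient

Proper divisors of 329: sum = 1 + 7 + 47 = 55
Since 55 < 329, 329 is deficient.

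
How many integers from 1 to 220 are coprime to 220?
80

220 = 2^2 × 5 × 11
φ(n) = n × ∏(1 - 1/p) for each prime p dividing n
φ(220) = 220 × (1 - 1/2) × (1 - 1/5) × (1 - 1/11) = 80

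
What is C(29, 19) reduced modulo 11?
0

Using Lucas' theorem:
Write n=29 and k=19 in base 11:
n in base 11: [2, 7]
k in base 11: [1, 8]
C(29,19) mod 11 = ∏ C(n_i, k_i) mod 11
Digit binomials (mod 11): C(2,1) = 2; C(7,8) = 0 (k_i > n_i)
Product: 2 × 0 = 0 ≡ 0 (mod 11)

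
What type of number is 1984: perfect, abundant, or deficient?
abundant

Proper divisors of 1984: sum = 1 + 2 + 4 + 8 + 16 + 31 + 32 + 62 + 64 + 124 + 248 + 496 + 992 = 2080
Since 2080 > 1984, 1984 is abundant.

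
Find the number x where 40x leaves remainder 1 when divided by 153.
88

gcd(40, 153) = 1, so the inverse exists.
Extended Euclidean algorithm on (153, 40):
153 = 3 × 40 + 33  ⟹  33 = (1)·153 + (-3)·40
40 = 1 × 33 + 7  ⟹  7 = (-1)·153 + (4)·40
33 = 4 × 7 + 5  ⟹  5 = (5)·153 + (-19)·40
7 = 1 × 5 + 2  ⟹  2 = (-6)·153 + (23)·40
5 = 2 × 2 + 1  ⟹  1 = (17)·153 + (-65)·40
So (-65)·40 ≡ 1 (mod 153), i.e. 40^(-1) ≡ -65 ≡ 88 (mod 153).
Check: 40 × 88 = 3520 ≡ 1 (mod 153)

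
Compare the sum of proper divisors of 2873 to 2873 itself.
deficient

Proper divisors of 2873: sum = 1 + 13 + 17 + 169 + 221 = 421
Since 421 < 2873, 2873 is deficient.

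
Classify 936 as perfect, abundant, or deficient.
abundant

Proper divisors of 936: sum = 1 + 2 + 3 + 4 + 6 + 8 + 9 + 12 + ... + 156 + 234 + 312 + 468 (23 divisors) = 1794
Since 1794 > 936, 936 is abundant.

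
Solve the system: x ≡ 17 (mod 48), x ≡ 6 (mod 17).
737

Using Chinese Remainder Theorem:
M = 48 × 17 = 816
M1 = 17, M2 = 48
y1 = 17^(-1) mod 48 = 17
y2 = 48^(-1) mod 17 = 11
x = (17×17×17 + 6×48×11) mod 816 = 737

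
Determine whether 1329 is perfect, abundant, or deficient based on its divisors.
deficient

Proper divisors of 1329: sum = 1 + 3 + 443 = 447
Since 447 < 1329, 1329 is deficient.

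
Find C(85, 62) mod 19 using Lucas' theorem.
10

Using Lucas' theorem:
Write n=85 and k=62 in base 19:
n in base 19: [4, 9]
k in base 19: [3, 5]
C(85,62) mod 19 = ∏ C(n_i, k_i) mod 19
Digit binomials (mod 19): C(4,3) = 4; C(9,5) = 126 ≡ 12
Product: 4 × 12 = 48 ≡ 10 (mod 19)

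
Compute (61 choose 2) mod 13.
10

Using Lucas' theorem:
Write n=61 and k=2 in base 13:
n in base 13: [4, 9]
k in base 13: [0, 2]
C(61,2) mod 13 = ∏ C(n_i, k_i) mod 13
Digit binomials (mod 13): C(4,0) = 1; C(9,2) = 36 ≡ 10
Product: 1 × 10 = 10 ≡ 10 (mod 13)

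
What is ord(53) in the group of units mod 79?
78

79 is prime, so ord(53) divides φ(79) = 78.
Divisors of 78: 1, 2, 3, 6, 13, 26, 39, 78.
Repeated squaring: 53^1 ≡ 53, 53^2 ≡ 44, 53^4 ≡ 40, 53^8 ≡ 20, 53^16 ≡ 5, 53^32 ≡ 25, 53^64 ≡ 72 (mod 79).
Test 53^d mod 79 for each divisor d in increasing order:
53^1 ≡ 53
53^2 ≡ 44
53^3 = 53^2·53^1 ≡ 41
53^6 = 53^4·53^2 ≡ 22
53^13 = 53^8·53^4·53^1 ≡ 56
53^26 = 53^16·53^8·53^2 ≡ 55
53^39 = 53^32·53^4·53^2·53^1 ≡ 78
53^78 = 53^64·53^8·53^4·53^2 ≡ 1  ← first divisor giving 1
The order is 78.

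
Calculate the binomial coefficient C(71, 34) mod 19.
0

Using Lucas' theorem:
Write n=71 and k=34 in base 19:
n in base 19: [3, 14]
k in base 19: [1, 15]
C(71,34) mod 19 = ∏ C(n_i, k_i) mod 19
Digit binomials (mod 19): C(3,1) = 3; C(14,15) = 0 (k_i > n_i)
Product: 3 × 0 = 0 ≡ 0 (mod 19)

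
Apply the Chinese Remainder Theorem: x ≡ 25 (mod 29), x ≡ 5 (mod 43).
779

Using Chinese Remainder Theorem:
M = 29 × 43 = 1247
M1 = 43, M2 = 29
y1 = 43^(-1) mod 29 = 27
y2 = 29^(-1) mod 43 = 3
x = (25×43×27 + 5×29×3) mod 1247 = 779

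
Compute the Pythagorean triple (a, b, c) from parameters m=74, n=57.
(2227, 8436, 8725)

Euclid's formula: a = m² - n², b = 2mn, c = m² + n²
m = 74, n = 57
a = 74² - 57² = 5476 - 3249 = 2227
b = 2 × 74 × 57 = 8436
c = 74² + 57² = 5476 + 3249 = 8725
Verification: 2227² + 8436² = 4959529 + 71166096 = 76125625 = 8725² ✓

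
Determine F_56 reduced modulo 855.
552

Matrix identity: Q^n = [[F_(n+1), F_n], [F_n, F_(n-1)]] with Q = [[1,1],[1,0]].
n = 56 = 111000₂. Square-and-multiply, entries mod 855:
Q^1 = [[1,1],[1,0]]
Q^3 = (Q^1)²·Q = [[3,2],[2,1]]
Q^7 = (Q^3)²·Q = [[21,13],[13,8]]
Q^14 = (Q^7)² = [[610,377],[377,233]]
Q^28 = (Q^14)² = [[374,606],[606,623]]
Q^56 = (Q^28)² = [[97,552],[552,400]]
F_56 mod 855 = Q^56[0][1] = 552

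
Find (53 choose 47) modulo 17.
0

Using Lucas' theorem:
Write n=53 and k=47 in base 17:
n in base 17: [3, 2]
k in base 17: [2, 13]
C(53,47) mod 17 = ∏ C(n_i, k_i) mod 17
Digit binomials (mod 17): C(3,2) = 3; C(2,13) = 0 (k_i > n_i)
Product: 3 × 0 = 0 ≡ 0 (mod 17)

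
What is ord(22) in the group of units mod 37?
36

37 is prime, so ord(22) divides φ(37) = 36.
Divisors of 36: 1, 2, 3, 4, 6, 9, 12, 18, 36.
Repeated squaring: 22^1 ≡ 22, 22^2 ≡ 3, 22^4 ≡ 9, 22^8 ≡ 7, 22^16 ≡ 12, 22^32 ≡ 33 (mod 37).
Test 22^d mod 37 for each divisor d in increasing order:
22^1 ≡ 22
22^2 ≡ 3
22^3 = 22^2·22^1 ≡ 29
22^4 ≡ 9
22^6 = 22^4·22^2 ≡ 27
22^9 = 22^8·22^1 ≡ 6
22^12 = 22^8·22^4 ≡ 26
22^18 = 22^16·22^2 ≡ 36
22^36 = 22^32·22^4 ≡ 1  ← first divisor giving 1
The order is 36.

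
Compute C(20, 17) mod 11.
7

Using Lucas' theorem:
Write n=20 and k=17 in base 11:
n in base 11: [1, 9]
k in base 11: [1, 6]
C(20,17) mod 11 = ∏ C(n_i, k_i) mod 11
Digit binomials (mod 11): C(1,1) = 1; C(9,6) = 84 ≡ 7
Product: 1 × 7 = 7 ≡ 7 (mod 11)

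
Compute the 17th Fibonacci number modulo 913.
684

Matrix identity: Q^n = [[F_(n+1), F_n], [F_n, F_(n-1)]] with Q = [[1,1],[1,0]].
n = 17 = 10001₂. Square-and-multiply, entries mod 913:
Q^1 = [[1,1],[1,0]]
Q^2 = (Q^1)² = [[2,1],[1,1]]
Q^4 = (Q^2)² = [[5,3],[3,2]]
Q^8 = (Q^4)² = [[34,21],[21,13]]
Q^17 = (Q^8)²·Q = [[758,684],[684,74]]
F_17 mod 913 = Q^17[0][1] = 684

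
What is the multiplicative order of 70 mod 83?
41

83 is prime, so ord(70) divides φ(83) = 82.
Divisors of 82: 1, 2, 41, 82.
Repeated squaring: 70^1 ≡ 70, 70^2 ≡ 3, 70^4 ≡ 9, 70^8 ≡ 81, 70^16 ≡ 4, 70^32 ≡ 16, 70^64 ≡ 7 (mod 83).
Test 70^d mod 83 for each divisor d in increasing order:
70^1 ≡ 70
70^2 ≡ 3
70^41 = 70^32·70^8·70^1 ≡ 1  ← first divisor giving 1
The order is 41.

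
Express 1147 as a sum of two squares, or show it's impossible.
Not possible

Factorization: 1147 = 31 × 37
By Fermat: n is sum of two squares iff every prime p ≡ 3 (mod 4) appears to even power.
Prime(s) ≡ 3 (mod 4) with odd exponent: [(31, 1)]
Therefore 1147 cannot be expressed as a² + b².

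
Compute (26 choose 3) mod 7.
3

Using Lucas' theorem:
Write n=26 and k=3 in base 7:
n in base 7: [3, 5]
k in base 7: [0, 3]
C(26,3) mod 7 = ∏ C(n_i, k_i) mod 7
Digit binomials (mod 7): C(3,0) = 1; C(5,3) = 10 ≡ 3
Product: 1 × 3 = 3 ≡ 3 (mod 7)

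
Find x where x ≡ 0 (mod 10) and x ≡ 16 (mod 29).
190

Using Chinese Remainder Theorem:
M = 10 × 29 = 290
M1 = 29, M2 = 10
y1 = 29^(-1) mod 10 = 9
y2 = 10^(-1) mod 29 = 3
x = (0×29×9 + 16×10×3) mod 290 = 190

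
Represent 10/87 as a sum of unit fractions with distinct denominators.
1/9 + 1/261

Greedy algorithm:
10/87: ceiling(87/10) = 9, use 1/9
1/261: ceiling(261/1) = 261, use 1/261
Result: 10/87 = 1/9 + 1/261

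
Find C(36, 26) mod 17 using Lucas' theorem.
0

Using Lucas' theorem:
Write n=36 and k=26 in base 17:
n in base 17: [2, 2]
k in base 17: [1, 9]
C(36,26) mod 17 = ∏ C(n_i, k_i) mod 17
Digit binomials (mod 17): C(2,1) = 2; C(2,9) = 0 (k_i > n_i)
Product: 2 × 0 = 0 ≡ 0 (mod 17)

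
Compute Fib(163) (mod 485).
277

Matrix identity: Q^n = [[F_(n+1), F_n], [F_n, F_(n-1)]] with Q = [[1,1],[1,0]].
n = 163 = 10100011₂. Square-and-multiply, entries mod 485:
Q^1 = [[1,1],[1,0]]
Q^2 = (Q^1)² = [[2,1],[1,1]]
Q^5 = (Q^2)²·Q = [[8,5],[5,3]]
Q^10 = (Q^5)² = [[89,55],[55,34]]
Q^20 = (Q^10)² = [[276,460],[460,301]]
Q^40 = (Q^20)² = [[171,125],[125,46]]
Q^81 = (Q^40)²·Q = [[211,246],[246,450]]
Q^163 = (Q^81)²·Q = [[408,277],[277,131]]
F_163 mod 485 = Q^163[0][1] = 277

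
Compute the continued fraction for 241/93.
[2; 1, 1, 2, 4, 4]

Euclidean algorithm steps:
241 = 2 × 93 + 55
93 = 1 × 55 + 38
55 = 1 × 38 + 17
38 = 2 × 17 + 4
17 = 4 × 4 + 1
4 = 4 × 1 + 0
Continued fraction: [2; 1, 1, 2, 4, 4]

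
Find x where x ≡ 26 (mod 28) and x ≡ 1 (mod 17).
222

Using Chinese Remainder Theorem:
M = 28 × 17 = 476
M1 = 17, M2 = 28
y1 = 17^(-1) mod 28 = 5
y2 = 28^(-1) mod 17 = 14
x = (26×17×5 + 1×28×14) mod 476 = 222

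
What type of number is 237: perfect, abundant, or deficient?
deficient

Proper divisors of 237: sum = 1 + 3 + 79 = 83
Since 83 < 237, 237 is deficient.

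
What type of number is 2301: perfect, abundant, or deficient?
deficient

Proper divisors of 2301: sum = 1 + 3 + 13 + 39 + 59 + 177 + 767 = 1059
Since 1059 < 2301, 2301 is deficient.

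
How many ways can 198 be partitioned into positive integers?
3345365983698

p(n) counts ways to write n as a sum of positive integers (order ignored).
Euler's pentagonal recurrence: p(k) = p(k-1) + p(k-2) - p(k-5) - p(k-7) + p(k-12) + p(k-15) - ... (offsets j(3j∓1)/2, signs ++--, p(0)=1, p(<0)=0).
DP table for k = 0..197: p(0)=1, p(1)=1, p(2)=2, p(3)=3, p(4)=5, p(5)=7, p(6)=11, p(7)=15, p(8)=22, p(9)=30, p(10)=42, p(11)=56, p(12)=77, p(13)=101, p(14)=135, p(15)=176, p(16)=231, p(17)=297, p(18)=385, p(19)=490, p(20)=627, p(21)=792, p(22)=1002, p(23)=1255, p(24)=1575, p(25)=1958, p(26)=2436, p(27)=3010, p(28)=3718, p(29)=4565, p(30)=5604, p(31)=6842, p(32)=8349, p(33)=10143, p(34)=12310, p(35)=14883, p(36)=17977, p(37)=21637, p(38)=26015, p(39)=31185, p(40)=37338, p(41)=44583, p(42)=53174, p(43)=63261, p(44)=75175, p(45)=89134, p(46)=105558, p(47)=124754, p(48)=147273, p(49)=173525, p(50)=204226, p(51)=239943, p(52)=281589, p(53)=329931, p(54)=386155, p(55)=451276, p(56)=526823, p(57)=614154, p(58)=715220, p(59)=831820, p(60)=966467, p(61)=1121505, p(62)=1300156, p(63)=1505499, p(64)=1741630, p(65)=2012558, p(66)=2323520, p(67)=2679689, p(68)=3087735, p(69)=3554345, p(70)=4087968, p(71)=4697205, p(72)=5392783, p(73)=6185689, p(74)=7089500, p(75)=8118264, p(76)=9289091, p(77)=10619863, p(78)=12132164, p(79)=13848650, p(80)=15796476, p(81)=18004327, p(82)=20506255, p(83)=23338469, p(84)=26543660, p(85)=30167357, p(86)=34262962, p(87)=38887673, p(88)=44108109, p(89)=49995925, p(90)=56634173, p(91)=64112359, p(92)=72533807, p(93)=82010177, p(94)=92669720, p(95)=104651419, p(96)=118114304, p(97)=133230930, p(98)=150198136, p(99)=169229875, p(100)=190569292, p(101)=214481126, p(102)=241265379, p(103)=271248950, p(104)=304801365, p(105)=342325709, p(106)=384276336, p(107)=431149389, p(108)=483502844, p(109)=541946240, p(110)=607163746, p(111)=679903203, p(112)=761002156, p(113)=851376628, p(114)=952050665, p(115)=1064144451, p(116)=1188908248, p(117)=1327710076, p(118)=1482074143, p(119)=1653668665, p(120)=1844349560, p(121)=2056148051, p(122)=2291320912, p(123)=2552338241, p(124)=2841940500, p(125)=3163127352, p(126)=3519222692, p(127)=3913864295, p(128)=4351078600, p(129)=4835271870, p(130)=5371315400, p(131)=5964539504, p(132)=6620830889, p(133)=7346629512, p(134)=8149040695, p(135)=9035836076, p(136)=10015581680, p(137)=11097645016, p(138)=12292341831, p(139)=13610949895, p(140)=15065878135, p(141)=16670689208, p(142)=18440293320, p(143)=20390982757, p(144)=22540654445, p(145)=24908858009, p(146)=27517052599, p(147)=30388671978, p(148)=33549419497, p(149)=37027355200, p(150)=40853235313, p(151)=45060624582, p(152)=49686288421, p(153)=54770336324, p(154)=60356673280, p(155)=66493182097, p(156)=73232243759, p(157)=80630964769, p(158)=88751778802, p(159)=97662728555, p(160)=107438159466, p(161)=118159068427, p(162)=129913904637, p(163)=142798995930, p(164)=156919475295, p(165)=172389800255, p(166)=189334822579, p(167)=207890420102, p(168)=228204732751, p(169)=250438925115, p(170)=274768617130, p(171)=301384802048, p(172)=330495499613, p(173)=362326859895, p(174)=397125074750, p(175)=435157697830, p(176)=476715857290, p(177)=522115831195, p(178)=571701605655, p(179)=625846753120, p(180)=684957390936, p(181)=749474411781, p(182)=819876908323, p(183)=896684817527, p(184)=980462880430, p(185)=1071823774337, p(186)=1171432692373, p(187)=1280011042268, p(188)=1398341745571, p(189)=1527273599625, p(190)=1667727404093, p(191)=1820701100652, p(192)=1987276856363, p(193)=2168627105469, p(194)=2366022741845, p(195)=2580840212973, p(196)=2814570987591, p(197)=3068829878530.
Final step: p(198) = p(197) + p(196) - p(193) - p(191) + p(186) + p(183) - p(176) - p(172) + p(163) + p(158) - p(147) - p(141) + p(128) + p(121) - p(106) - p(98) + p(81) + p(72) - p(53) - p(43) + p(22) + p(11)
= 3068829878530 + 2814570987591 - 2168627105469 - 1820701100652 + 1171432692373 + 896684817527 - 476715857290 - 330495499613 + 142798995930 + 88751778802 - 30388671978 - 16670689208 + 4351078600 + 2056148051 - 384276336 - 150198136 + 18004327 + 5392783 - 329931 - 63261 + 1002 + 56
= 3345365983698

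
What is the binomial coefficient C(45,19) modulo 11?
0

Using Lucas' theorem:
Write n=45 and k=19 in base 11:
n in base 11: [4, 1]
k in base 11: [1, 8]
C(45,19) mod 11 = ∏ C(n_i, k_i) mod 11
Digit binomials (mod 11): C(4,1) = 4; C(1,8) = 0 (k_i > n_i)
Product: 4 × 0 = 0 ≡ 0 (mod 11)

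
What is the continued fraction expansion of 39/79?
[0; 2, 39]

Euclidean algorithm steps:
39 = 0 × 79 + 39
79 = 2 × 39 + 1
39 = 39 × 1 + 0
Continued fraction: [0; 2, 39]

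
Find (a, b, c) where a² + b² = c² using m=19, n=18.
(37, 684, 685)

Euclid's formula: a = m² - n², b = 2mn, c = m² + n²
m = 19, n = 18
a = 19² - 18² = 361 - 324 = 37
b = 2 × 19 × 18 = 684
c = 19² + 18² = 361 + 324 = 685
Verification: 37² + 684² = 1369 + 467856 = 469225 = 685² ✓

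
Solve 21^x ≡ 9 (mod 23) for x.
16

Baby-step giant-step with step n = ⌈√23⌉ = 5.
Baby steps 21^j mod 23 (j:value) for j=0..4: 0:1, 1:21, 2:4, 3:15, 4:16.
Giant-step multiplier: 21^(-5) ≡ 21^(22-5) = 21^17 ≡ 5 (mod 23).
Giant steps γ_i = 9·5^i mod 23: γ_0=9, γ_1=22, γ_2=18, γ_3=21 (in table at j=1).
x = i·n + j = 3·5 + 1 = 16.
Check: 21^16 ≡ 9 (mod 23).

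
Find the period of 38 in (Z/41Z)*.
8

41 is prime, so ord(38) divides φ(41) = 40.
Divisors of 40: 1, 2, 4, 5, 8, 10, 20, 40.
Repeated squaring: 38^1 ≡ 38, 38^2 ≡ 9, 38^4 ≡ 40, 38^8 ≡ 1, 38^16 ≡ 1, 38^32 ≡ 1 (mod 41).
Test 38^d mod 41 for each divisor d in increasing order:
38^1 ≡ 38
38^2 ≡ 9
38^4 ≡ 40
38^5 = 38^4·38^1 ≡ 3
38^8 ≡ 1  ← first divisor giving 1
The order is 8.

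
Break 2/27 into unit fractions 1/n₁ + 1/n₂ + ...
1/14 + 1/378

Greedy algorithm:
2/27: ceiling(27/2) = 14, use 1/14
1/378: ceiling(378/1) = 378, use 1/378
Result: 2/27 = 1/14 + 1/378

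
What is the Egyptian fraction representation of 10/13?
1/2 + 1/4 + 1/52

Greedy algorithm:
10/13: ceiling(13/10) = 2, use 1/2
7/26: ceiling(26/7) = 4, use 1/4
1/52: ceiling(52/1) = 52, use 1/52
Result: 10/13 = 1/2 + 1/4 + 1/52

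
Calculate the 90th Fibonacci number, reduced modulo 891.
154

Matrix identity: Q^n = [[F_(n+1), F_n], [F_n, F_(n-1)]] with Q = [[1,1],[1,0]].
n = 90 = 1011010₂. Square-and-multiply, entries mod 891:
Q^1 = [[1,1],[1,0]]
Q^2 = (Q^1)² = [[2,1],[1,1]]
Q^5 = (Q^2)²·Q = [[8,5],[5,3]]
Q^11 = (Q^5)²·Q = [[144,89],[89,55]]
Q^22 = (Q^11)² = [[145,782],[782,254]]
Q^45 = (Q^22)²·Q = [[107,830],[830,168]]
Q^90 = (Q^45)² = [[23,154],[154,760]]
F_90 mod 891 = Q^90[0][1] = 154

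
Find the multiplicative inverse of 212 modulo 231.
158

gcd(212, 231) = 1, so the inverse exists.
Extended Euclidean algorithm on (231, 212):
231 = 1 × 212 + 19  ⟹  19 = (1)·231 + (-1)·212
212 = 11 × 19 + 3  ⟹  3 = (-11)·231 + (12)·212
19 = 6 × 3 + 1  ⟹  1 = (67)·231 + (-73)·212
So (-73)·212 ≡ 1 (mod 231), i.e. 212^(-1) ≡ -73 ≡ 158 (mod 231).
Check: 212 × 158 = 33496 ≡ 1 (mod 231)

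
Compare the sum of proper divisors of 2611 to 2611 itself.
deficient

Proper divisors of 2611: sum = 1 + 7 + 373 = 381
Since 381 < 2611, 2611 is deficient.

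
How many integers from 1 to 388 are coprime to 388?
192

388 = 2^2 × 97
φ(n) = n × ∏(1 - 1/p) for each prime p dividing n
φ(388) = 388 × (1 - 1/2) × (1 - 1/97) = 192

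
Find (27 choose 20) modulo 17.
1

Using Lucas' theorem:
Write n=27 and k=20 in base 17:
n in base 17: [1, 10]
k in base 17: [1, 3]
C(27,20) mod 17 = ∏ C(n_i, k_i) mod 17
Digit binomials (mod 17): C(1,1) = 1; C(10,3) = 120 ≡ 1
Product: 1 × 1 = 1 ≡ 1 (mod 17)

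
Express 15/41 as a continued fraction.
[0; 2, 1, 2, 1, 3]

Euclidean algorithm steps:
15 = 0 × 41 + 15
41 = 2 × 15 + 11
15 = 1 × 11 + 4
11 = 2 × 4 + 3
4 = 1 × 3 + 1
3 = 3 × 1 + 0
Continued fraction: [0; 2, 1, 2, 1, 3]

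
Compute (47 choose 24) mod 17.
15

Using Lucas' theorem:
Write n=47 and k=24 in base 17:
n in base 17: [2, 13]
k in base 17: [1, 7]
C(47,24) mod 17 = ∏ C(n_i, k_i) mod 17
Digit binomials (mod 17): C(2,1) = 2; C(13,7) = 1716 ≡ 16
Product: 2 × 16 = 32 ≡ 15 (mod 17)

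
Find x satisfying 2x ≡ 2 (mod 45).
x ≡ 1 (mod 45)

gcd(2, 45) = 1, which divides 2, so solutions exist.
Find 2^(-1) mod 45 by the extended Euclidean algorithm:
45 = 22 × 2 + 1  ⟹  1 = (1)·45 + (-22)·2
So (-22)·2 ≡ 1 (mod 45), i.e. 2^(-1) ≡ -22 ≡ 23 (mod 45).
x ≡ 23 × 2 = 46 ≡ 1 (mod 45).
Check: 2 × 1 = 2 ≡ 2 (mod 45).
Unique solution: x ≡ 1 (mod 45)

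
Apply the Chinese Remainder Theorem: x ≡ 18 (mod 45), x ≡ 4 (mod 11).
378

Using Chinese Remainder Theorem:
M = 45 × 11 = 495
M1 = 11, M2 = 45
y1 = 11^(-1) mod 45 = 41
y2 = 45^(-1) mod 11 = 1
x = (18×11×41 + 4×45×1) mod 495 = 378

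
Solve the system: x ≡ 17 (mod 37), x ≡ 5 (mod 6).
17

Using Chinese Remainder Theorem:
M = 37 × 6 = 222
M1 = 6, M2 = 37
y1 = 6^(-1) mod 37 = 31
y2 = 37^(-1) mod 6 = 1
x = (17×6×31 + 5×37×1) mod 222 = 17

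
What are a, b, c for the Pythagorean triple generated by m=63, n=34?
(2813, 4284, 5125)

Euclid's formula: a = m² - n², b = 2mn, c = m² + n²
m = 63, n = 34
a = 63² - 34² = 3969 - 1156 = 2813
b = 2 × 63 × 34 = 4284
c = 63² + 34² = 3969 + 1156 = 5125
Verification: 2813² + 4284² = 7912969 + 18352656 = 26265625 = 5125² ✓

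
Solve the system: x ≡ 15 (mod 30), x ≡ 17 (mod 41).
345

Using Chinese Remainder Theorem:
M = 30 × 41 = 1230
M1 = 41, M2 = 30
y1 = 41^(-1) mod 30 = 11
y2 = 30^(-1) mod 41 = 26
x = (15×41×11 + 17×30×26) mod 1230 = 345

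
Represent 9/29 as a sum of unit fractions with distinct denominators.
1/4 + 1/17 + 1/658 + 1/648788

Greedy algorithm:
9/29: ceiling(29/9) = 4, use 1/4
7/116: ceiling(116/7) = 17, use 1/17
3/1972: ceiling(1972/3) = 658, use 1/658
1/648788: ceiling(648788/1) = 648788, use 1/648788
Result: 9/29 = 1/4 + 1/17 + 1/658 + 1/648788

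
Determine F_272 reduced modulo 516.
21

Matrix identity: Q^n = [[F_(n+1), F_n], [F_n, F_(n-1)]] with Q = [[1,1],[1,0]].
n = 272 = 100010000₂. Square-and-multiply, entries mod 516:
Q^1 = [[1,1],[1,0]]
Q^2 = (Q^1)² = [[2,1],[1,1]]
Q^4 = (Q^2)² = [[5,3],[3,2]]
Q^8 = (Q^4)² = [[34,21],[21,13]]
Q^17 = (Q^8)²·Q = [[4,49],[49,471]]
Q^34 = (Q^17)² = [[353,55],[55,298]]
Q^68 = (Q^34)² = [[182,201],[201,497]]
Q^136 = (Q^68)² = [[253,255],[255,514]]
Q^272 = (Q^136)² = [[34,21],[21,13]]
F_272 mod 516 = Q^272[0][1] = 21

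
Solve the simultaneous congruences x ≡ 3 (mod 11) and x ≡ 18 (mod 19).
113

Using Chinese Remainder Theorem:
M = 11 × 19 = 209
M1 = 19, M2 = 11
y1 = 19^(-1) mod 11 = 7
y2 = 11^(-1) mod 19 = 7
x = (3×19×7 + 18×11×7) mod 209 = 113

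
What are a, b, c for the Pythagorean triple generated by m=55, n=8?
(2961, 880, 3089)

Euclid's formula: a = m² - n², b = 2mn, c = m² + n²
m = 55, n = 8
a = 55² - 8² = 3025 - 64 = 2961
b = 2 × 55 × 8 = 880
c = 55² + 8² = 3025 + 64 = 3089
Verification: 2961² + 880² = 8767521 + 774400 = 9541921 = 3089² ✓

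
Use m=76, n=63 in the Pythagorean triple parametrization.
(1807, 9576, 9745)

Euclid's formula: a = m² - n², b = 2mn, c = m² + n²
m = 76, n = 63
a = 76² - 63² = 5776 - 3969 = 1807
b = 2 × 76 × 63 = 9576
c = 76² + 63² = 5776 + 3969 = 9745
Verification: 1807² + 9576² = 3265249 + 91699776 = 94965025 = 9745² ✓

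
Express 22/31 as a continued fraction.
[0; 1, 2, 2, 4]

Euclidean algorithm steps:
22 = 0 × 31 + 22
31 = 1 × 22 + 9
22 = 2 × 9 + 4
9 = 2 × 4 + 1
4 = 4 × 1 + 0
Continued fraction: [0; 1, 2, 2, 4]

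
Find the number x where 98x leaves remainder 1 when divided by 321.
95

gcd(98, 321) = 1, so the inverse exists.
Extended Euclidean algorithm on (321, 98):
321 = 3 × 98 + 27  ⟹  27 = (1)·321 + (-3)·98
98 = 3 × 27 + 17  ⟹  17 = (-3)·321 + (10)·98
27 = 1 × 17 + 10  ⟹  10 = (4)·321 + (-13)·98
17 = 1 × 10 + 7  ⟹  7 = (-7)·321 + (23)·98
10 = 1 × 7 + 3  ⟹  3 = (11)·321 + (-36)·98
7 = 2 × 3 + 1  ⟹  1 = (-29)·321 + (95)·98
So (95)·98 ≡ 1 (mod 321), i.e. 98^(-1) ≡ 95 (mod 321).
Check: 98 × 95 = 9310 ≡ 1 (mod 321)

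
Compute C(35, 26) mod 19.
2

Using Lucas' theorem:
Write n=35 and k=26 in base 19:
n in base 19: [1, 16]
k in base 19: [1, 7]
C(35,26) mod 19 = ∏ C(n_i, k_i) mod 19
Digit binomials (mod 19): C(1,1) = 1; C(16,7) = 11440 ≡ 2
Product: 1 × 2 = 2 ≡ 2 (mod 19)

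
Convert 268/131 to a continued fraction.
[2; 21, 1, 5]

Euclidean algorithm steps:
268 = 2 × 131 + 6
131 = 21 × 6 + 5
6 = 1 × 5 + 1
5 = 5 × 1 + 0
Continued fraction: [2; 21, 1, 5]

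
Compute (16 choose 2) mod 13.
3

Using Lucas' theorem:
Write n=16 and k=2 in base 13:
n in base 13: [1, 3]
k in base 13: [0, 2]
C(16,2) mod 13 = ∏ C(n_i, k_i) mod 13
Digit binomials (mod 13): C(1,0) = 1; C(3,2) = 3
Product: 1 × 3 = 3 ≡ 3 (mod 13)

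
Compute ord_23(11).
22

23 is prime, so ord(11) divides φ(23) = 22.
Divisors of 22: 1, 2, 11, 22.
Repeated squaring: 11^1 ≡ 11, 11^2 ≡ 6, 11^4 ≡ 13, 11^8 ≡ 8, 11^16 ≡ 18 (mod 23).
Test 11^d mod 23 for each divisor d in increasing order:
11^1 ≡ 11
11^2 ≡ 6
11^11 = 11^8·11^2·11^1 ≡ 22
11^22 = 11^16·11^4·11^2 ≡ 1  ← first divisor giving 1
The order is 22.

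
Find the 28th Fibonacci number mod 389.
387

Matrix identity: Q^n = [[F_(n+1), F_n], [F_n, F_(n-1)]] with Q = [[1,1],[1,0]].
n = 28 = 11100₂. Square-and-multiply, entries mod 389:
Q^1 = [[1,1],[1,0]]
Q^3 = (Q^1)²·Q = [[3,2],[2,1]]
Q^7 = (Q^3)²·Q = [[21,13],[13,8]]
Q^14 = (Q^7)² = [[221,377],[377,233]]
Q^28 = (Q^14)² = [[360,387],[387,362]]
F_28 mod 389 = Q^28[0][1] = 387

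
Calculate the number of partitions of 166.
189334822579

p(n) counts ways to write n as a sum of positive integers (order ignored).
Euler's pentagonal recurrence: p(k) = p(k-1) + p(k-2) - p(k-5) - p(k-7) + p(k-12) + p(k-15) - ... (offsets j(3j∓1)/2, signs ++--, p(0)=1, p(<0)=0).
DP table for k = 0..165: p(0)=1, p(1)=1, p(2)=2, p(3)=3, p(4)=5, p(5)=7, p(6)=11, p(7)=15, p(8)=22, p(9)=30, p(10)=42, p(11)=56, p(12)=77, p(13)=101, p(14)=135, p(15)=176, p(16)=231, p(17)=297, p(18)=385, p(19)=490, p(20)=627, p(21)=792, p(22)=1002, p(23)=1255, p(24)=1575, p(25)=1958, p(26)=2436, p(27)=3010, p(28)=3718, p(29)=4565, p(30)=5604, p(31)=6842, p(32)=8349, p(33)=10143, p(34)=12310, p(35)=14883, p(36)=17977, p(37)=21637, p(38)=26015, p(39)=31185, p(40)=37338, p(41)=44583, p(42)=53174, p(43)=63261, p(44)=75175, p(45)=89134, p(46)=105558, p(47)=124754, p(48)=147273, p(49)=173525, p(50)=204226, p(51)=239943, p(52)=281589, p(53)=329931, p(54)=386155, p(55)=451276, p(56)=526823, p(57)=614154, p(58)=715220, p(59)=831820, p(60)=966467, p(61)=1121505, p(62)=1300156, p(63)=1505499, p(64)=1741630, p(65)=2012558, p(66)=2323520, p(67)=2679689, p(68)=3087735, p(69)=3554345, p(70)=4087968, p(71)=4697205, p(72)=5392783, p(73)=6185689, p(74)=7089500, p(75)=8118264, p(76)=9289091, p(77)=10619863, p(78)=12132164, p(79)=13848650, p(80)=15796476, p(81)=18004327, p(82)=20506255, p(83)=23338469, p(84)=26543660, p(85)=30167357, p(86)=34262962, p(87)=38887673, p(88)=44108109, p(89)=49995925, p(90)=56634173, p(91)=64112359, p(92)=72533807, p(93)=82010177, p(94)=92669720, p(95)=104651419, p(96)=118114304, p(97)=133230930, p(98)=150198136, p(99)=169229875, p(100)=190569292, p(101)=214481126, p(102)=241265379, p(103)=271248950, p(104)=304801365, p(105)=342325709, p(106)=384276336, p(107)=431149389, p(108)=483502844, p(109)=541946240, p(110)=607163746, p(111)=679903203, p(112)=761002156, p(113)=851376628, p(114)=952050665, p(115)=1064144451, p(116)=1188908248, p(117)=1327710076, p(118)=1482074143, p(119)=1653668665, p(120)=1844349560, p(121)=2056148051, p(122)=2291320912, p(123)=2552338241, p(124)=2841940500, p(125)=3163127352, p(126)=3519222692, p(127)=3913864295, p(128)=4351078600, p(129)=4835271870, p(130)=5371315400, p(131)=5964539504, p(132)=6620830889, p(133)=7346629512, p(134)=8149040695, p(135)=9035836076, p(136)=10015581680, p(137)=11097645016, p(138)=12292341831, p(139)=13610949895, p(140)=15065878135, p(141)=16670689208, p(142)=18440293320, p(143)=20390982757, p(144)=22540654445, p(145)=24908858009, p(146)=27517052599, p(147)=30388671978, p(148)=33549419497, p(149)=37027355200, p(150)=40853235313, p(151)=45060624582, p(152)=49686288421, p(153)=54770336324, p(154)=60356673280, p(155)=66493182097, p(156)=73232243759, p(157)=80630964769, p(158)=88751778802, p(159)=97662728555, p(160)=107438159466, p(161)=118159068427, p(162)=129913904637, p(163)=142798995930, p(164)=156919475295, p(165)=172389800255.
Final step: p(166) = p(165) + p(164) - p(161) - p(159) + p(154) + p(151) - p(144) - p(140) + p(131) + p(126) - p(115) - p(109) + p(96) + p(89) - p(74) - p(66) + p(49) + p(40) - p(21) - p(11)
= 172389800255 + 156919475295 - 118159068427 - 97662728555 + 60356673280 + 45060624582 - 22540654445 - 15065878135 + 5964539504 + 3519222692 - 1064144451 - 541946240 + 118114304 + 49995925 - 7089500 - 2323520 + 173525 + 37338 - 792 - 56
= 189334822579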